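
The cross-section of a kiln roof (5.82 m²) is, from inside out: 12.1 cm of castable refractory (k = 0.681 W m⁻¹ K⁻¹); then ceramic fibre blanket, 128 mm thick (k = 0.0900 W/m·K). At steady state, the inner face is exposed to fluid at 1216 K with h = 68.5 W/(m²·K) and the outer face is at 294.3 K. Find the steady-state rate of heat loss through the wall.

Q = 3320 W

Treat each layer as a resistance in series:
  R_conv,in = 1/(hA) = 1/(68.5·5.82) = 0.002508 K/W
  R_castable refractory = L/(kA) = 0.121/(0.681·5.82) = 0.03053 K/W
  R_ceramic fibre blanket = L/(kA) = 0.128/(0.0900·5.82) = 0.2444 K/W
ΣR = 0.002508 + 0.03053 + 0.2444 = 0.2774 K/W
Q = ΔT/ΣR = (1216 K − 294.3 K)/0.2774 = 3320 W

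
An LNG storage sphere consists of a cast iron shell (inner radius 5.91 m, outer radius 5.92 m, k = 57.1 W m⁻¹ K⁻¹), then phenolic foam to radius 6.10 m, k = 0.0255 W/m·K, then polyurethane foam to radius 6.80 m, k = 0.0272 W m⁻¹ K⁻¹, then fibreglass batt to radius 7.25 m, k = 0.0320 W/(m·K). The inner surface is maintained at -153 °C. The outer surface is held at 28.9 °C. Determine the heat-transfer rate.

Series thermal resistances, inner to outer:
  R_cast iron = (1/5.91 − 1/5.92)/(4πk) = 2.858×10^-4/(4π·57.1) = 3.983×10^-7 K/W
  R_phenolic foam = (1/5.92 − 1/6.10)/(4πk) = 0.004984/(4π·0.0255) = 0.01556 K/W
  R_polyurethane foam = (1/6.10 − 1/6.80)/(4πk) = 0.01688/(4π·0.0272) = 0.04937 K/W
  R_fibreglass batt = (1/6.80 − 1/7.25)/(4πk) = 0.009128/(4π·0.0320) = 0.02270 K/W
ΣR = 3.983×10^-7 + 0.01556 + 0.04937 + 0.02270 = 0.08763 K/W
Q = ΔT/ΣR = (-153 °C − 28.9 °C)/0.08763 = -2080 W
(Negative Q ⇒ heat flows inward; heat gain = 2080 W.)

Q = 2.08 kW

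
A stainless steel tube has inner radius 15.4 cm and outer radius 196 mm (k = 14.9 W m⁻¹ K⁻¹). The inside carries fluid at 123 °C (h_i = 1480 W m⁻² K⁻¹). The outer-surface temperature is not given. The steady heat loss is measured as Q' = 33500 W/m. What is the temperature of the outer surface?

Series resistances:
  R'_conv,in = 1/(2πr h) = 1/(2π·0.154·1480) = 6.983×10^-4 m·K/W
  R'_stainless steel = ln(0.196/0.154)/(2πk) = 0.2412/(2π·14.9) = 0.002576 m·K/W
ΣR = 0.003274 m·K/W
ΔT = Q'·ΣR = 33500 × 0.003274 = 109.7 K
Heat flows outward, so T_out = T_in − ΔT = 123 − 109.7 = 13.3 °C

T_out = 13.3 °C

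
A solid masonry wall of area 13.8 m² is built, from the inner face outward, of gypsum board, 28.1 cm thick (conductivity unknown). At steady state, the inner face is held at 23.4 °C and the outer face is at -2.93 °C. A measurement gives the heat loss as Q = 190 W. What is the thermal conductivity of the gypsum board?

k = 0.147 W/m·K

ΣR = ΔT/Q = |23.4 − -2.93|/190 = 0.1386 K/W
L/(kA) = 0.1386 ⇒ k = 0.281/(0.1386·13.8) = 0.147 W/m·K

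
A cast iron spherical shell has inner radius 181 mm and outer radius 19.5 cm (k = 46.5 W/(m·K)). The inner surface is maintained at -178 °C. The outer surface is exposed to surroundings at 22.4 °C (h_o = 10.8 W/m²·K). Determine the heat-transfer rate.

Resistance network (inner→outer):
  R_cast iron = (1/0.181 − 1/0.195)/(4πk) = 0.3967/(4π·46.5) = 6.788×10^-4 K/W
  R_conv,out = 1/(4πr²h) = 1/(4π·0.195²·10.8) = 0.1938 K/W
ΣR = 6.788×10^-4 + 0.1938 = 0.1945 K/W
Q = ΔT/ΣR = (-178 °C − 22.4 °C)/0.1945 = -1030 W
(Negative Q ⇒ heat flows inward; heat gain = 1030 W.)

Q = 1030 W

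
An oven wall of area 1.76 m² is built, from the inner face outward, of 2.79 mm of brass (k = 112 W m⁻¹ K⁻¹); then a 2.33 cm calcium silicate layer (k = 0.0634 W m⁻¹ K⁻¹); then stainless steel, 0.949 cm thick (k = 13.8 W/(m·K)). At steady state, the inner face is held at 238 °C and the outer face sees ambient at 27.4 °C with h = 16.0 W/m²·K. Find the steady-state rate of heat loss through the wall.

Treat each layer as a resistance in series:
  R_brass = L/(kA) = 0.00279/(112·1.76) = 1.415×10^-5 K/W
  R_calcium silicate = L/(kA) = 0.0233/(0.0634·1.76) = 0.2088 K/W
  R_stainless steel = L/(kA) = 0.00949/(13.8·1.76) = 3.907×10^-4 K/W
  R_conv,out = 1/(hA) = 1/(16.0·1.76) = 0.03551 K/W
ΣR = 1.415×10^-5 + 0.2088 + 3.907×10^-4 + 0.03551 = 0.2447 K/W
Q = ΔT/ΣR = (238 °C − 27.4 °C)/0.2447 = 861 W

Q = 861 W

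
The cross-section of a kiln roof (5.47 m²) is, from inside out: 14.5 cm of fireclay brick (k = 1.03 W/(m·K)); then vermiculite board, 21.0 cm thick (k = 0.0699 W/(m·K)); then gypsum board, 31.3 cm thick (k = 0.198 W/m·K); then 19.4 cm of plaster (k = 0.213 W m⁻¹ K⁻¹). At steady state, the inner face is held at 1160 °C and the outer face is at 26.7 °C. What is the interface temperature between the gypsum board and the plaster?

T = 210 °C

Resistance network (inner→outer):
  R_fireclay brick = L/(kA) = 0.145/(1.03·5.47) = 0.02574 K/W
  R_vermiculite board = L/(kA) = 0.210/(0.0699·5.47) = 0.5492 K/W
  R_gypsum board = L/(kA) = 0.313/(0.198·5.47) = 0.2890 K/W
  R_plaster = L/(kA) = 0.194/(0.213·5.47) = 0.1665 K/W
ΣR = 0.02574 + 0.5492 + 0.2890 + 0.1665 = 1.030 K/W
Q = ΔT/ΣR = (1160 °C − 26.7 °C)/1.030 = 1100 W
From the inner boundary to the gypsum board/plaster interface, ΣR_partial = 0.8639 K/W.
T_interface = T_in − Q·ΣR_partial = 1160 °C − (1100)(0.8639) = 210 °C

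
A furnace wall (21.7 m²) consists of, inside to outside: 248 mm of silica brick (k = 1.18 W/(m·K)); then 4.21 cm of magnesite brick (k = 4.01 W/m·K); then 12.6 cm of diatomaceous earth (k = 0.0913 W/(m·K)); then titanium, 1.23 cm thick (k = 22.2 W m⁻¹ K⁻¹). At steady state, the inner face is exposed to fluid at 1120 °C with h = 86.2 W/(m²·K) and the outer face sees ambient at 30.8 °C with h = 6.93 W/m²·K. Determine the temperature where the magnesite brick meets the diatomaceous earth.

Treat each layer as a resistance in series:
  R_conv,in = 1/(hA) = 1/(86.2·21.7) = 5.346×10^-4 K/W
  R_silica brick = L/(kA) = 0.248/(1.18·21.7) = 0.009685 K/W
  R_magnesite brick = L/(kA) = 0.0421/(4.01·21.7) = 4.838×10^-4 K/W
  R_diatomaceous earth = L/(kA) = 0.126/(0.0913·21.7) = 0.06360 K/W
  R_titanium = L/(kA) = 0.0123/(22.2·21.7) = 2.553×10^-5 K/W
  R_conv,out = 1/(hA) = 1/(6.93·21.7) = 0.006650 K/W
ΣR = 5.346×10^-4 + 0.009685 + 4.838×10^-4 + 0.06360 + 2.553×10^-5 + 0.006650 = 0.08098 K/W
Q = ΔT/ΣR = (1120 °C − 30.8 °C)/0.08098 = 13450 W
From the inner boundary to the magnesite brick/diatomaceous earth interface, ΣR_partial = 0.01070 K/W.
T_interface = T_in − Q·ΣR_partial = 1120 °C − (13450)(0.01070) = 976 °C

T = 976 °C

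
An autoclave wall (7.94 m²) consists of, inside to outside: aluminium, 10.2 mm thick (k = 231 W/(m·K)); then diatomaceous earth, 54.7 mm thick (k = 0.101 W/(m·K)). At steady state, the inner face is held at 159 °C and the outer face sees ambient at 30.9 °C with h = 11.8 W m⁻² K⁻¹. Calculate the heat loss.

Resistance network (inner→outer):
  R_aluminium = L/(kA) = 0.0102/(231·7.94) = 5.561×10^-6 K/W
  R_diatomaceous earth = L/(kA) = 0.0547/(0.101·7.94) = 0.06821 K/W
  R_conv,out = 1/(hA) = 1/(11.8·7.94) = 0.01067 K/W
ΣR = 5.561×10^-6 + 0.06821 + 0.01067 = 0.07889 K/W
Q = ΔT/ΣR = (159 °C − 30.9 °C)/0.07889 = 1620 W

Q = 1620 W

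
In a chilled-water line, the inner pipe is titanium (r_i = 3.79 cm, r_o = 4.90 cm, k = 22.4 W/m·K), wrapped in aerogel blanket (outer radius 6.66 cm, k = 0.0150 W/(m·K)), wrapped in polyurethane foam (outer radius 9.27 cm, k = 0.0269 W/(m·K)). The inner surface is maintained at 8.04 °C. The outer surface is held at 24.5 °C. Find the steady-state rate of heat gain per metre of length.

Q' = 3.16 W/m

Treat each layer as a resistance in series:
  R'_titanium = ln(0.0490/0.0379)/(2πk) = 0.2569/(2π·22.4) = 0.001825 m·K/W
  R'_aerogel blanket = ln(0.0666/0.0490)/(2πk) = 0.3069/(2π·0.0150) = 3.256 m·K/W
  R'_polyurethane foam = ln(0.0927/0.0666)/(2πk) = 0.3307/(2π·0.0269) = 1.956 m·K/W
ΣR = 0.001825 + 3.256 + 1.956 = 5.214 m·K/W
Q' = ΔT/ΣR = (8.04 °C − 24.5 °C)/5.214 = -3.16 W/m
(Negative Q' ⇒ heat flows inward; heat gain = 3.16 W/m.)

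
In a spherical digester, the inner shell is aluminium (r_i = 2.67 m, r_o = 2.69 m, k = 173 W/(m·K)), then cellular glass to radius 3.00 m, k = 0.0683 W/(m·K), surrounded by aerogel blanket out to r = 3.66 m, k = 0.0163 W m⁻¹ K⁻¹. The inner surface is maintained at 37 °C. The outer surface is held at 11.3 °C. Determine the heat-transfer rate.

Q = 76.0 W

Series thermal resistances, inner to outer:
  R_aluminium = (1/2.67 − 1/2.69)/(4πk) = 0.002785/(4π·173) = 1.281×10^-6 K/W
  R_cellular glass = (1/2.69 − 1/3.00)/(4πk) = 0.03841/(4π·0.0683) = 0.04476 K/W
  R_aerogel blanket = (1/3.00 − 1/3.66)/(4πk) = 0.06011/(4π·0.0163) = 0.2935 K/W
ΣR = 1.281×10^-6 + 0.04476 + 0.2935 = 0.3383 K/W
Q = ΔT/ΣR = (37 °C − 11.3 °C)/0.3383 = 76.0 W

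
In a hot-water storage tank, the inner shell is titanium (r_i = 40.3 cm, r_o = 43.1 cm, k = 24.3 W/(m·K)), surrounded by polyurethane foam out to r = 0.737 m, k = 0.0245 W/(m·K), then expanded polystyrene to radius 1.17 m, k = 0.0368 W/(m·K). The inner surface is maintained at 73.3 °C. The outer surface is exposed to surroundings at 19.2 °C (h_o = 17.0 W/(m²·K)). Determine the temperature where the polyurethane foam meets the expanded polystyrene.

T = 33.2 °C

Treat each layer as a resistance in series:
  R_titanium = (1/0.403 − 1/0.431)/(4πk) = 0.1612/(4π·24.3) = 5.279×10^-4 K/W
  R_polyurethane foam = (1/0.431 − 1/0.737)/(4πk) = 0.9633/(4π·0.0245) = 3.129 K/W
  R_expanded polystyrene = (1/0.737 − 1/1.17)/(4πk) = 0.5022/(4π·0.0368) = 1.086 K/W
  R_conv,out = 1/(4πr²h) = 1/(4π·1.17²·17.0) = 0.003420 K/W
ΣR = 5.279×10^-4 + 3.129 + 1.086 + 0.003420 = 4.219 K/W
Q = ΔT/ΣR = (73.3 °C − 19.2 °C)/4.219 = 12.82 W
From the inner boundary to the polyurethane foam/expanded polystyrene interface, ΣR_partial = 3.130 K/W.
T_interface = T_in − Q·ΣR_partial = 73.3 °C − (12.82)(3.130) = 33.2 °C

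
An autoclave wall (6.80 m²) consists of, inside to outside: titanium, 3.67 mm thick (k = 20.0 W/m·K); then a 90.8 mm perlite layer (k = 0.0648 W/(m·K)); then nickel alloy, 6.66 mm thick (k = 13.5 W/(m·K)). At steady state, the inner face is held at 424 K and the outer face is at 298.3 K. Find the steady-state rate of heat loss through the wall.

Q = 610 W

Series thermal resistances, inner to outer:
  R_titanium = L/(kA) = 0.00367/(20.0·6.80) = 2.699×10^-5 K/W
  R_perlite = L/(kA) = 0.0908/(0.0648·6.80) = 0.2061 K/W
  R_nickel alloy = L/(kA) = 0.00666/(13.5·6.80) = 7.255×10^-5 K/W
ΣR = 2.699×10^-5 + 0.2061 + 7.255×10^-5 = 0.2062 K/W
Q = ΔT/ΣR = (424 K − 298.3 K)/0.2062 = 610 W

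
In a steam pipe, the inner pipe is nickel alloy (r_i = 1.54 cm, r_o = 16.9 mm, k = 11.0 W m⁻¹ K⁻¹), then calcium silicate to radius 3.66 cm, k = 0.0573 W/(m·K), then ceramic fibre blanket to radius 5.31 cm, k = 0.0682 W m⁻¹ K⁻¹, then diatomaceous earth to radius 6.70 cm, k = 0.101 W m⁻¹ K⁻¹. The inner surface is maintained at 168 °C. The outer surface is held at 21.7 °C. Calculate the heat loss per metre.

Series thermal resistances, inner to outer:
  R'_nickel alloy = ln(0.0169/0.0154)/(2πk) = 0.09295/(2π·11.0) = 0.001345 m·K/W
  R'_calcium silicate = ln(0.0366/0.0169)/(2πk) = 0.7727/(2π·0.0573) = 2.146 m·K/W
  R'_ceramic fibre blanket = ln(0.0531/0.0366)/(2πk) = 0.3721/(2π·0.0682) = 0.8684 m·K/W
  R'_diatomaceous earth = ln(0.0670/0.0531)/(2πk) = 0.2325/(2π·0.101) = 0.3664 m·K/W
ΣR = 0.001345 + 2.146 + 0.8684 + 0.3664 = 3.382 m·K/W
Q' = ΔT/ΣR = (168 °C − 21.7 °C)/3.382 = 43.3 W/m

Q' = 43.3 W/m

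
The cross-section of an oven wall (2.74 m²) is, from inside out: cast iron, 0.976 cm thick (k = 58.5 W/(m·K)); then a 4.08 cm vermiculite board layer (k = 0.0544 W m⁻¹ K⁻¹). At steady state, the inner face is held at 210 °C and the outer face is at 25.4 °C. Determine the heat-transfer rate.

Resistance network (inner→outer):
  R_cast iron = L/(kA) = 0.00976/(58.5·2.74) = 6.089×10^-5 K/W
  R_vermiculite board = L/(kA) = 0.0408/(0.0544·2.74) = 0.2737 K/W
ΣR = 6.089×10^-5 + 0.2737 = 0.2738 K/W
Q = ΔT/ΣR = (210 °C − 25.4 °C)/0.2738 = 674 W

Q = 674 W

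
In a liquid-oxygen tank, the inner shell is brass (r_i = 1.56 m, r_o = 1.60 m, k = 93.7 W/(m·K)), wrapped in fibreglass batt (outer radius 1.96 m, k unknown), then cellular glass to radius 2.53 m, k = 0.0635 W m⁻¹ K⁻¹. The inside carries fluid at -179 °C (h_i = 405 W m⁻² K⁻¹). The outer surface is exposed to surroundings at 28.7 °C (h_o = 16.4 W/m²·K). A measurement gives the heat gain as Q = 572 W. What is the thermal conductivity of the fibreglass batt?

ΣR = ΔT/Q = |-179 − 28.7|/572 = 0.3631 K/W
Known resistances:
  R_conv,in = 1/(4πr²h) = 1/(4π·1.56²·405) = 8.074×10^-5 K/W
  R_brass = (1/1.56 − 1/1.60)/(4πk) = 0.01603/(4π·93.7) = 1.361×10^-5 K/W
  R_cellular glass = (1/1.96 − 1/2.53)/(4πk) = 0.1149/(4π·0.0635) = 0.1441 K/W
  R_conv,out = 1/(4πr²h) = 1/(4π·2.53²·16.4) = 7.581×10^-4 K/W
R_fibreglass batt = ΣR − ΣR_known = 0.3631 − 0.1450 = 0.2181 K/W
(1/r₁−1/r₂)/(4πk) = 0.2181 ⇒ k = 0.1148/(4π·0.2181) = 0.0419 W/m·K

k = 0.0419 W/m·K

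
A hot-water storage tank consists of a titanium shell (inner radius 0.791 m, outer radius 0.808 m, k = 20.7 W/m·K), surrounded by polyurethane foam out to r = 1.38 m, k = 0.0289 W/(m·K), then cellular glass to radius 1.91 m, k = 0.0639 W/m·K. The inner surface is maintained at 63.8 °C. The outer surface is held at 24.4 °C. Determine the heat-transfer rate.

Q = 23.7 W

Treat each layer as a resistance in series:
  R_titanium = (1/0.791 − 1/0.808)/(4πk) = 0.02660/(4π·20.7) = 1.023×10^-4 K/W
  R_polyurethane foam = (1/0.808 − 1/1.38)/(4πk) = 0.5130/(4π·0.0289) = 1.413 K/W
  R_cellular glass = (1/1.38 − 1/1.91)/(4πk) = 0.2011/(4π·0.0639) = 0.2504 K/W
ΣR = 1.023×10^-4 + 1.413 + 0.2504 = 1.664 K/W
Q = ΔT/ΣR = (63.8 °C − 24.4 °C)/1.664 = 23.7 W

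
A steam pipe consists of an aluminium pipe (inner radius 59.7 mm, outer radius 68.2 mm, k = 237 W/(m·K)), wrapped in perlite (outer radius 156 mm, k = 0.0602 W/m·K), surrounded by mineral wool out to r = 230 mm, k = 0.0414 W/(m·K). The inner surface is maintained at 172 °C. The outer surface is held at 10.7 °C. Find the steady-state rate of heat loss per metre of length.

Resistance network (inner→outer):
  R'_aluminium = ln(0.0682/0.0597)/(2πk) = 0.1331/(2π·237) = 8.939×10^-5 m·K/W
  R'_perlite = ln(0.156/0.0682)/(2πk) = 0.8274/(2π·0.0602) = 2.187 m·K/W
  R'_mineral wool = ln(0.230/0.156)/(2πk) = 0.3882/(2π·0.0414) = 1.492 m·K/W
ΣR = 8.939×10^-5 + 2.187 + 1.492 = 3.679 m·K/W
Q' = ΔT/ΣR = (172 °C − 10.7 °C)/3.679 = 43.8 W/m

Q' = 43.8 W/m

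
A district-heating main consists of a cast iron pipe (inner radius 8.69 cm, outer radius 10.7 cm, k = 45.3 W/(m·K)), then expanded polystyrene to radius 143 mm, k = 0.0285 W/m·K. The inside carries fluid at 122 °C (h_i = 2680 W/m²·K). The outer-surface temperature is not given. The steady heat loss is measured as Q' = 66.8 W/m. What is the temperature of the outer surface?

T_out = 13.7 °C

Series resistances:
  R'_conv,in = 1/(2πr h) = 1/(2π·0.0869·2680) = 6.834×10^-4 m·K/W
  R'_cast iron = ln(0.107/0.0869)/(2πk) = 0.2081/(2π·45.3) = 7.310×10^-4 m·K/W
  R'_expanded polystyrene = ln(0.143/0.107)/(2πk) = 0.2900/(2π·0.0285) = 1.620 m·K/W
ΣR = 1.621 m·K/W
ΔT = Q'·ΣR = 66.8 × 1.621 = 108.3 K
Heat flows outward, so T_out = T_in − ΔT = 122 − 108.3 = 13.7 °C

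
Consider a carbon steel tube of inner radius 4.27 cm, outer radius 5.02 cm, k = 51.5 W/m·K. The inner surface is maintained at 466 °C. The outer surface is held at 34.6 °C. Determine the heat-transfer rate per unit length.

Q' = 863 kW/m

Q' = 2πk·ΔT/ln(r₂/r₁) = 2π × 51.5 × 431.4 / ln(0.0502/0.0427) = 8.63×10^5 W/m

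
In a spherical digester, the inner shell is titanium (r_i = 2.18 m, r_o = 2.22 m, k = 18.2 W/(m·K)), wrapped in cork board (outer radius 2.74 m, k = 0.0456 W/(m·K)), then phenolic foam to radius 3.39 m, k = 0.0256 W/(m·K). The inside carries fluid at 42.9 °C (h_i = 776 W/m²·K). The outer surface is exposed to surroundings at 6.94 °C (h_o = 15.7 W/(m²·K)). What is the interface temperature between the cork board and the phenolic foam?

T = 28.3 °C

Resistance network (inner→outer):
  R_conv,in = 1/(4πr²h) = 1/(4π·2.18²·776) = 2.158×10^-5 K/W
  R_titanium = (1/2.18 − 1/2.22)/(4πk) = 0.008265/(4π·18.2) = 3.614×10^-5 K/W
  R_cork board = (1/2.22 − 1/2.74)/(4πk) = 0.08549/(4π·0.0456) = 0.1492 K/W
  R_phenolic foam = (1/2.74 − 1/3.39)/(4πk) = 0.06998/(4π·0.0256) = 0.2175 K/W
  R_conv,out = 1/(4πr²h) = 1/(4π·3.39²·15.7) = 4.411×10^-4 K/W
ΣR = 2.158×10^-5 + 3.614×10^-5 + 0.1492 + 0.2175 + 4.411×10^-4 = 0.3672 K/W
Q = ΔT/ΣR = (42.9 °C − 6.94 °C)/0.3672 = 97.93 W
From the inner boundary to the cork board/phenolic foam interface, ΣR_partial = 0.1493 K/W.
T_interface = T_in − Q·ΣR_partial = 42.9 °C − (97.93)(0.1493) = 28.3 °C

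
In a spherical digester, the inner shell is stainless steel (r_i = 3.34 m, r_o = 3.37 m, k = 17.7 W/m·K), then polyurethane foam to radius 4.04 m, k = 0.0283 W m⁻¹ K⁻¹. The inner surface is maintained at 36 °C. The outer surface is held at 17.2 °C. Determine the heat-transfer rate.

Q = 136 W

Series thermal resistances, inner to outer:
  R_stainless steel = (1/3.34 − 1/3.37)/(4πk) = 0.002665/(4π·17.7) = 1.198×10^-5 K/W
  R_polyurethane foam = (1/3.37 − 1/4.04)/(4πk) = 0.04921/(4π·0.0283) = 0.1384 K/W
ΣR = 1.198×10^-5 + 0.1384 = 0.1384 K/W
Q = ΔT/ΣR = (36 °C − 17.2 °C)/0.1384 = 136 W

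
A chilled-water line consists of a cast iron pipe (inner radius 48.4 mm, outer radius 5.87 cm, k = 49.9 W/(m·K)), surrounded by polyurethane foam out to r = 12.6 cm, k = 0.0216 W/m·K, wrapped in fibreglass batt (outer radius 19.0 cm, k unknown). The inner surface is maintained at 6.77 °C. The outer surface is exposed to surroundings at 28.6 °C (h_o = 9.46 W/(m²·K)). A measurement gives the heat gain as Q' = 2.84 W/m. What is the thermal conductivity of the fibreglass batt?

ΣR = ΔT/Q' = |6.77 − 28.6|/2.84 = 7.687 m·K/W
Known resistances:
  R'_cast iron = ln(0.0587/0.0484)/(2πk) = 0.1929/(2π·49.9) = 6.154×10^-4 m·K/W
  R'_polyurethane foam = ln(0.126/0.0587)/(2πk) = 0.7638/(2π·0.0216) = 5.628 m·K/W
  R'_conv,out = 1/(2πr h) = 1/(2π·0.190·9.46) = 0.08855 m·K/W
R_fibreglass batt = ΣR − ΣR_known = 7.687 − 5.717 = 1.970 m·K/W
ln(r₂/r₁)/(2πk) = 1.970 ⇒ k = 0.4107/(2π·1.970) = 0.0332 W/m·K

k = 0.0332 W/m·K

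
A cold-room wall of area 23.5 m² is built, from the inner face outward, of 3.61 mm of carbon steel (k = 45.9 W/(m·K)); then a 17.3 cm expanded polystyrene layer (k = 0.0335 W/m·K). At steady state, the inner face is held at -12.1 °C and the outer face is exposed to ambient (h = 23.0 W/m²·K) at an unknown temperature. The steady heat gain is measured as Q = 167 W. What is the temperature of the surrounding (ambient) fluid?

Series resistances:
  R_carbon steel = L/(kA) = 0.00361/(45.9·23.5) = 3.347×10^-6 K/W
  R_expanded polystyrene = L/(kA) = 0.173/(0.0335·23.5) = 0.2198 K/W
  R_conv,out = 1/(hA) = 1/(23.0·23.5) = 0.001850 K/W
ΣR = 0.2216 K/W
ΔT = Q·ΣR = 167 × 0.2216 = 37.01 K
Heat flows inward, so T_out = T_in + ΔT = -12.1 + 37.01 = 24.9 °C

T_out = 24.9 °C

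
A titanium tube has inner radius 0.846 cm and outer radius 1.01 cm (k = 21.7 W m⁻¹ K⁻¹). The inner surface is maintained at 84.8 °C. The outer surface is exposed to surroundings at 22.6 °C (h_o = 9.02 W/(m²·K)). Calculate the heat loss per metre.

Q' = 35.6 W/m

Series thermal resistances, inner to outer:
  R'_titanium = ln(0.0101/0.00846)/(2πk) = 0.1772/(2π·21.7) = 0.001300 m·K/W
  R'_conv,out = 1/(2πr h) = 1/(2π·0.0101·9.02) = 1.747 m·K/W
ΣR = 0.001300 + 1.747 = 1.748 m·K/W
Q' = ΔT/ΣR = (84.8 °C − 22.6 °C)/1.748 = 35.6 W/m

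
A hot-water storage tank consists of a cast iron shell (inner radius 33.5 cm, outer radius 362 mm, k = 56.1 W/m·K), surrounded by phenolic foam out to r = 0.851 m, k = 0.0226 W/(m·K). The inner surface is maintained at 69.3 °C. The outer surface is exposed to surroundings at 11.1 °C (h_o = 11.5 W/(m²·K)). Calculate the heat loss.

Q = 10.4 W

Treat each layer as a resistance in series:
  R_cast iron = (1/0.335 − 1/0.362)/(4πk) = 0.2226/(4π·56.1) = 3.158×10^-4 K/W
  R_phenolic foam = (1/0.362 − 1/0.851)/(4πk) = 1.587/(4π·0.0226) = 5.589 K/W
  R_conv,out = 1/(4πr²h) = 1/(4π·0.851²·11.5) = 0.009555 K/W
ΣR = 3.158×10^-4 + 5.589 + 0.009555 = 5.599 K/W
Q = ΔT/ΣR = (69.3 °C − 11.1 °C)/5.599 = 10.4 W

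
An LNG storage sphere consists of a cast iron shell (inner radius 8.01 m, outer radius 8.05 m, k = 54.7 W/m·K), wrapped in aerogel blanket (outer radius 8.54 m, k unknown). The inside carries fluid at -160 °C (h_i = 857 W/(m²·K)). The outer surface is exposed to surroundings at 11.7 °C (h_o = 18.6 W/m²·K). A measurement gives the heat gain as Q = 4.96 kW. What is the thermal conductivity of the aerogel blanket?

k = 0.0164 W/m·K

ΣR = ΔT/Q = |-160 − 11.7|/4960 = 0.03462 K/W
Known resistances:
  R_conv,in = 1/(4πr²h) = 1/(4π·8.01²·857) = 1.447×10^-6 K/W
  R_cast iron = (1/8.01 − 1/8.05)/(4πk) = 6.203×10^-4/(4π·54.7) = 9.025×10^-7 K/W
  R_conv,out = 1/(4πr²h) = 1/(4π·8.54²·18.6) = 5.866×10^-5 K/W
R_aerogel blanket = ΣR − ΣR_known = 0.03462 − 6.101×10^-5 = 0.03456 K/W
(1/r₁−1/r₂)/(4πk) = 0.03456 ⇒ k = 0.007128/(4π·0.03456) = 0.0164 W/m·K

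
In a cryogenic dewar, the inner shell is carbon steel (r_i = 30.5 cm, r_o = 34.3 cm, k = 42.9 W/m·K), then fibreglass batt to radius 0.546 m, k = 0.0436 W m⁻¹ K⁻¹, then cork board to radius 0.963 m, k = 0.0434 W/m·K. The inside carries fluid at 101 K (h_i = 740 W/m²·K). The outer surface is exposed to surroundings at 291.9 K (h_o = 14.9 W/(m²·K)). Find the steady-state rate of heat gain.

Resistance network (inner→outer):
  R_conv,in = 1/(4πr²h) = 1/(4π·0.305²·740) = 0.001156 K/W
  R_carbon steel = (1/0.305 − 1/0.343)/(4πk) = 0.3632/(4π·42.9) = 6.738×10^-4 K/W
  R_fibreglass batt = (1/0.343 − 1/0.546)/(4πk) = 1.084/(4π·0.0436) = 1.978 K/W
  R_cork board = (1/0.546 − 1/0.963)/(4πk) = 0.7931/(4π·0.0434) = 1.454 K/W
  R_conv,out = 1/(4πr²h) = 1/(4π·0.963²·14.9) = 0.005759 K/W
ΣR = 0.001156 + 6.738×10^-4 + 1.978 + 1.454 + 0.005759 = 3.440 K/W
Q = ΔT/ΣR = (101 K − 291.9 K)/3.440 = -55.5 W
(Negative Q ⇒ heat flows inward; heat gain = 55.5 W.)

Q = 55.5 W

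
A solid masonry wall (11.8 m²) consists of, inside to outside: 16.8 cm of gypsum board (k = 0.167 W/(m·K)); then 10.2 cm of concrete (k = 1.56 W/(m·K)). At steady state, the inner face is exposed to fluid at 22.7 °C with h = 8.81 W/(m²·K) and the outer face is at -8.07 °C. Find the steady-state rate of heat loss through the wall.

Series thermal resistances, inner to outer:
  R_conv,in = 1/(hA) = 1/(8.81·11.8) = 0.009619 K/W
  R_gypsum board = L/(kA) = 0.168/(0.167·11.8) = 0.08525 K/W
  R_concrete = L/(kA) = 0.102/(1.56·11.8) = 0.005541 K/W
ΣR = 0.009619 + 0.08525 + 0.005541 = 0.1004 K/W
Q = ΔT/ΣR = (22.7 °C − -8.07 °C)/0.1004 = 306 W

Q = 306 W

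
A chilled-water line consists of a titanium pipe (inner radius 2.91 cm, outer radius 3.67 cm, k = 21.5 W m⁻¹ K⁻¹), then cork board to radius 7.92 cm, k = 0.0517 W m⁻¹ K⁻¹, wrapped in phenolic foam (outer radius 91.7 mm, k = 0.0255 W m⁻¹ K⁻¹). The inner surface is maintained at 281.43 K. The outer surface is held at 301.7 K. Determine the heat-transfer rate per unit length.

Treat each layer as a resistance in series:
  R'_titanium = ln(0.0367/0.0291)/(2πk) = 0.2320/(2π·21.5) = 0.001718 m·K/W
  R'_cork board = ln(0.0792/0.0367)/(2πk) = 0.7692/(2π·0.0517) = 2.368 m·K/W
  R'_phenolic foam = ln(0.0917/0.0792)/(2πk) = 0.1465/(2π·0.0255) = 0.9146 m·K/W
ΣR = 0.001718 + 2.368 + 0.9146 = 3.284 m·K/W
Q' = ΔT/ΣR = (281.43 K − 301.7 K)/3.284 = -6.17 W/m
(Negative Q' ⇒ heat flows inward; heat gain = 6.17 W/m.)

Q' = 6.17 W/m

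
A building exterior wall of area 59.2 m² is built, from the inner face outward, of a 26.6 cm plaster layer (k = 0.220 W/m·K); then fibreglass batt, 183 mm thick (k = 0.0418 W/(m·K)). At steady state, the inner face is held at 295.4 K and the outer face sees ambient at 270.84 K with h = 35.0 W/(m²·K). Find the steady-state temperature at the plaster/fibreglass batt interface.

Treat each layer as a resistance in series:
  R_plaster = L/(kA) = 0.266/(0.220·59.2) = 0.02042 K/W
  R_fibreglass batt = L/(kA) = 0.183/(0.0418·59.2) = 0.07395 K/W
  R_conv,out = 1/(hA) = 1/(35.0·59.2) = 4.826×10^-4 K/W
ΣR = 0.02042 + 0.07395 + 4.826×10^-4 = 0.09485 K/W
Q = ΔT/ΣR = (295.4 K − 270.84 K)/0.09485 = 258.9 W
From the inner boundary to the plaster/fibreglass batt interface, ΣR_partial = 0.02042 K/W.
T_interface = T_in − Q·ΣR_partial = 295.4 K − (258.9)(0.02042) = 290.1 K

T = 290.1 K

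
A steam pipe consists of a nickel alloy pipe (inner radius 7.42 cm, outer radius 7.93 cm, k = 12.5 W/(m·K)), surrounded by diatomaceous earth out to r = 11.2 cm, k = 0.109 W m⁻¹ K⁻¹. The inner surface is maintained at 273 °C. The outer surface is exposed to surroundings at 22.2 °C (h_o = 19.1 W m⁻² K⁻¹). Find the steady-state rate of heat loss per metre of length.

Treat each layer as a resistance in series:
  R'_nickel alloy = ln(0.0793/0.0742)/(2πk) = 0.06647/(2π·12.5) = 8.464×10^-4 m·K/W
  R'_diatomaceous earth = ln(0.112/0.0793)/(2πk) = 0.3453/(2π·0.109) = 0.5041 m·K/W
  R'_conv,out = 1/(2πr h) = 1/(2π·0.112·19.1) = 0.07440 m·K/W
ΣR = 8.464×10^-4 + 0.5041 + 0.07440 = 0.5793 m·K/W
Q' = ΔT/ΣR = (273 °C − 22.2 °C)/0.5793 = 433 W/m

Q' = 433 W/m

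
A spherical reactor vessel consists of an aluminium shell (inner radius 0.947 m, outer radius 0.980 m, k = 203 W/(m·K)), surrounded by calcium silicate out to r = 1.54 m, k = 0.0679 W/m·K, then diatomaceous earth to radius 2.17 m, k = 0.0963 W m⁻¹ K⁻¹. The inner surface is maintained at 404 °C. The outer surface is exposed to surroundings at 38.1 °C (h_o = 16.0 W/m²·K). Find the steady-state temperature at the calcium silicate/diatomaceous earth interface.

Series thermal resistances, inner to outer:
  R_aluminium = (1/0.947 − 1/0.980)/(4πk) = 0.03556/(4π·203) = 1.394×10^-5 K/W
  R_calcium silicate = (1/0.980 − 1/1.54)/(4πk) = 0.3711/(4π·0.0679) = 0.4349 K/W
  R_diatomaceous earth = (1/1.54 − 1/2.17)/(4πk) = 0.1885/(4π·0.0963) = 0.1558 K/W
  R_conv,out = 1/(4πr²h) = 1/(4π·2.17²·16.0) = 0.001056 K/W
ΣR = 1.394×10^-5 + 0.4349 + 0.1558 + 0.001056 = 0.5918 K/W
Q = ΔT/ΣR = (404 °C − 38.1 °C)/0.5918 = 618.3 W
From the inner boundary to the calcium silicate/diatomaceous earth interface, ΣR_partial = 0.4349 K/W.
T_interface = T_in − Q·ΣR_partial = 404 °C − (618.3)(0.4349) = 135 °C

T = 135 °C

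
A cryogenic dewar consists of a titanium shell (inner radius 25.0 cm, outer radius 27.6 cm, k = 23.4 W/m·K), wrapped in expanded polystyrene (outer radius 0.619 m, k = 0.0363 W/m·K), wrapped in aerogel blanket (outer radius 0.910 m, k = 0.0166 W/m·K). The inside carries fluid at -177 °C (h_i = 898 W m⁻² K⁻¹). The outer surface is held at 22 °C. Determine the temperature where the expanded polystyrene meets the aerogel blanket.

T = -49.6 °C

Series thermal resistances, inner to outer:
  R_conv,in = 1/(4πr²h) = 1/(4π·0.250²·898) = 0.001418 K/W
  R_titanium = (1/0.250 − 1/0.276)/(4πk) = 0.3768/(4π·23.4) = 0.001281 K/W
  R_expanded polystyrene = (1/0.276 − 1/0.619)/(4πk) = 2.008/(4π·0.0363) = 4.401 K/W
  R_aerogel blanket = (1/0.619 − 1/0.910)/(4πk) = 0.5166/(4π·0.0166) = 2.477 K/W
ΣR = 0.001418 + 0.001281 + 4.401 + 2.477 = 6.881 K/W
Q = ΔT/ΣR = (-177 °C − 22 °C)/6.881 = -28.92 W
From the inner boundary to the expanded polystyrene/aerogel blanket interface, ΣR_partial = 4.404 K/W.
T_interface = T_in − Q·ΣR_partial = -177 °C − (-28.92)(4.404) = -49.6 °C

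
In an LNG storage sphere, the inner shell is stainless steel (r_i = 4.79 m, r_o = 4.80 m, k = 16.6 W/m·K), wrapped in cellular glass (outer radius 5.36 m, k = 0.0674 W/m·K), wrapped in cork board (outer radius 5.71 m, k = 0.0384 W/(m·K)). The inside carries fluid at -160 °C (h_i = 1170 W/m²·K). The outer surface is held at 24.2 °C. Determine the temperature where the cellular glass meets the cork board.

Resistance network (inner→outer):
  R_conv,in = 1/(4πr²h) = 1/(4π·4.79²·1170) = 2.964×10^-6 K/W
  R_stainless steel = (1/4.79 − 1/4.80)/(4πk) = 4.349×10^-4/(4π·16.6) = 2.085×10^-6 K/W
  R_cellular glass = (1/4.80 − 1/5.36)/(4πk) = 0.02177/(4π·0.0674) = 0.02570 K/W
  R_cork board = (1/5.36 − 1/5.71)/(4πk) = 0.01144/(4π·0.0384) = 0.02370 K/W
ΣR = 2.964×10^-6 + 2.085×10^-6 + 0.02570 + 0.02370 = 0.04941 K/W
Q = ΔT/ΣR = (-160 °C − 24.2 °C)/0.04941 = -3728 W
From the inner boundary to the cellular glass/cork board interface, ΣR_partial = 0.02571 K/W.
T_interface = T_in − Q·ΣR_partial = -160 °C − (-3728)(0.02571) = -64.2 °C

T = -64.2 °C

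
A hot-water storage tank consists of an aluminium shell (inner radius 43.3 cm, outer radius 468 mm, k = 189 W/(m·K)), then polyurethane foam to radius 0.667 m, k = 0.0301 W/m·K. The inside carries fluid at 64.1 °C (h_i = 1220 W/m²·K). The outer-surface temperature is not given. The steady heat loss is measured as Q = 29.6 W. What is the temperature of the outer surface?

Sum the resistances:
  R_conv,in = 1/(4πr²h) = 1/(4π·0.433²·1220) = 3.479×10^-4 K/W
  R_aluminium = (1/0.433 − 1/0.468)/(4πk) = 0.1727/(4π·189) = 7.272×10^-5 K/W
  R_polyurethane foam = (1/0.468 − 1/0.667)/(4πk) = 0.6375/(4π·0.0301) = 1.685 K/W
ΣR = 1.686 K/W
ΔT = Q·ΣR = 29.6 × 1.686 = 49.91 K
Heat flows outward, so T_out = T_in − ΔT = 64.1 − 49.91 = 14.2 °C

T_out = 14.2 °C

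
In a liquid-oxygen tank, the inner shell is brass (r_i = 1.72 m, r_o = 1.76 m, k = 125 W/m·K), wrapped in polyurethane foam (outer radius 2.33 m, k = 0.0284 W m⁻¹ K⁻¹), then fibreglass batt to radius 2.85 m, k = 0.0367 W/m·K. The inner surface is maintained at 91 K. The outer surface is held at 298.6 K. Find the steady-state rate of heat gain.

Resistance network (inner→outer):
  R_brass = (1/1.72 − 1/1.76)/(4πk) = 0.01321/(4π·125) = 8.412×10^-6 K/W
  R_polyurethane foam = (1/1.76 − 1/2.33)/(4πk) = 0.1390/(4π·0.0284) = 0.3895 K/W
  R_fibreglass batt = (1/2.33 − 1/2.85)/(4πk) = 0.07831/(4π·0.0367) = 0.1698 K/W
ΣR = 8.412×10^-6 + 0.3895 + 0.1698 = 0.5593 K/W
Q = ΔT/ΣR = (91 K − 298.6 K)/0.5593 = -371 W
(Negative Q ⇒ heat flows inward; heat gain = 371 W.)

Q = 371 W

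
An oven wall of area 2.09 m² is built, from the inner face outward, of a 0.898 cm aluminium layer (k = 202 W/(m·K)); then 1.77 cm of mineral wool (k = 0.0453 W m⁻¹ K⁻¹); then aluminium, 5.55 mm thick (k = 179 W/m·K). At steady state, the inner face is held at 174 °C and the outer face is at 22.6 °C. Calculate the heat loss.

Q = 810 W

Series thermal resistances, inner to outer:
  R_aluminium = L/(kA) = 0.00898/(202·2.09) = 2.127×10^-5 K/W
  R_mineral wool = L/(kA) = 0.0177/(0.0453·2.09) = 0.1870 K/W
  R_aluminium = L/(kA) = 0.00555/(179·2.09) = 1.484×10^-5 K/W
ΣR = 2.127×10^-5 + 0.1870 + 1.484×10^-5 = 0.1870 K/W
Q = ΔT/ΣR = (174 °C − 22.6 °C)/0.1870 = 810 W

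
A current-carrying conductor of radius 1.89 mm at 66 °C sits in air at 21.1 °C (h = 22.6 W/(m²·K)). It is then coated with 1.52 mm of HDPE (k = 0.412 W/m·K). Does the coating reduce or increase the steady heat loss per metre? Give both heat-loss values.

Critical radius for a cylinder: r_cr = k/h = 0.0182 m = 1.82 cm.
Outer radius after coating: r₂ = 0.00189 + 0.00152 = 0.00341 m.
Since r₁ < r_cr and r₂ ≤ r_cr, the coating moves toward the maximum at r_cr — heat loss rises.
Bare: R = 1/(2πr₁h) = 3.726 m·K/W; Q = 44.9/3.726 = 12.1 W/m.
Coated: R = R_cond + R_conv = 2.293 m·K/W; Q = 44.9/2.293 = 19.6 W/m.

increases: 12.1 → 19.6 W/m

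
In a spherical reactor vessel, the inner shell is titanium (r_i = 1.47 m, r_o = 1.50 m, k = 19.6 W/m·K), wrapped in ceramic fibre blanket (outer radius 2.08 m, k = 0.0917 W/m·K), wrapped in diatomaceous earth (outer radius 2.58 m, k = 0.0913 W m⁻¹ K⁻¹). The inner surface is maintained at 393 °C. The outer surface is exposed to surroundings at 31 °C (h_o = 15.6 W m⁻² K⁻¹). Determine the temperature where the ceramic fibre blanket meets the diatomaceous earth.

Treat each layer as a resistance in series:
  R_titanium = (1/1.47 − 1/1.50)/(4πk) = 0.01361/(4π·19.6) = 5.524×10^-5 K/W
  R_ceramic fibre blanket = (1/1.50 − 1/2.08)/(4πk) = 0.1859/(4π·0.0917) = 0.1613 K/W
  R_diatomaceous earth = (1/2.08 − 1/2.58)/(4πk) = 0.09317/(4π·0.0913) = 0.08121 K/W
  R_conv,out = 1/(4πr²h) = 1/(4π·2.58²·15.6) = 7.663×10^-4 K/W
ΣR = 5.524×10^-5 + 0.1613 + 0.08121 + 7.663×10^-4 = 0.2433 K/W
Q = ΔT/ΣR = (393 °C − 31 °C)/0.2433 = 1488 W
From the inner boundary to the ceramic fibre blanket/diatomaceous earth interface, ΣR_partial = 0.1614 K/W.
T_interface = T_in − Q·ΣR_partial = 393 °C − (1488)(0.1614) = 153 °C

T = 153 °C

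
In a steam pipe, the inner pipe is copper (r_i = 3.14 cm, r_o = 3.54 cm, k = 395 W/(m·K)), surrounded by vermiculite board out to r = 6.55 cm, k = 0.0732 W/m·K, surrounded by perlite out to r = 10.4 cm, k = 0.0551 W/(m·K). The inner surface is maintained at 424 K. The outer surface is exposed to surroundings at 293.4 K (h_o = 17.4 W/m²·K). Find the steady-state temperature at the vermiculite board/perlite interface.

Treat each layer as a resistance in series:
  R'_copper = ln(0.0354/0.0314)/(2πk) = 0.1199/(2π·395) = 4.831×10^-5 m·K/W
  R'_vermiculite board = ln(0.0655/0.0354)/(2πk) = 0.6153/(2π·0.0732) = 1.338 m·K/W
  R'_perlite = ln(0.104/0.0655)/(2πk) = 0.4623/(2π·0.0551) = 1.335 m·K/W
  R'_conv,out = 1/(2πr h) = 1/(2π·0.104·17.4) = 0.08795 m·K/W
ΣR = 4.831×10^-5 + 1.338 + 1.335 + 0.08795 = 2.761 m·K/W
Q' = ΔT/ΣR = (424 K − 293.4 K)/2.761 = 47.30 W/m
From the inner boundary to the vermiculite board/perlite interface, ΣR_partial = 1.338 m·K/W.
T_interface = T_in − Q'·ΣR_partial = 424 K − (47.30)(1.338) = 360.7 K

T = 360.7 K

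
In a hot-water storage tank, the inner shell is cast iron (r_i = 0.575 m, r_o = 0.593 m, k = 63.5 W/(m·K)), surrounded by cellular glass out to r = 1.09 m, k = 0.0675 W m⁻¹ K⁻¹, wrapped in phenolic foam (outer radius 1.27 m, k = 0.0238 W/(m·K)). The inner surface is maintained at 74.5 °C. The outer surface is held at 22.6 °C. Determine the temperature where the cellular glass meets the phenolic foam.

Resistance network (inner→outer):
  R_cast iron = (1/0.575 − 1/0.593)/(4πk) = 0.05279/(4π·63.5) = 6.616×10^-5 K/W
  R_cellular glass = (1/0.593 − 1/1.09)/(4πk) = 0.7689/(4π·0.0675) = 0.9065 K/W
  R_phenolic foam = (1/1.09 − 1/1.27)/(4πk) = 0.1300/(4π·0.0238) = 0.4348 K/W
ΣR = 6.616×10^-5 + 0.9065 + 0.4348 = 1.341 K/W
Q = ΔT/ΣR = (74.5 °C − 22.6 °C)/1.341 = 38.70 W
From the inner boundary to the cellular glass/phenolic foam interface, ΣR_partial = 0.9066 K/W.
T_interface = T_in − Q·ΣR_partial = 74.5 °C − (38.70)(0.9066) = 39.4 °C

T = 39.4 °C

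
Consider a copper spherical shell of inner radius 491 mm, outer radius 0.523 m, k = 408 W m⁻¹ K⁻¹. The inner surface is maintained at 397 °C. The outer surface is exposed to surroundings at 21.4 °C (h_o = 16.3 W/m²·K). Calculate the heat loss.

Resistance network (inner→outer):
  R_copper = (1/0.491 − 1/0.523)/(4πk) = 0.1246/(4π·408) = 2.431×10^-5 K/W
  R_conv,out = 1/(4πr²h) = 1/(4π·0.523²·16.3) = 0.01785 K/W
ΣR = 2.431×10^-5 + 0.01785 = 0.01787 K/W
Q = ΔT/ΣR = (397 °C − 21.4 °C)/0.01787 = 21000 W

Q = 21000 W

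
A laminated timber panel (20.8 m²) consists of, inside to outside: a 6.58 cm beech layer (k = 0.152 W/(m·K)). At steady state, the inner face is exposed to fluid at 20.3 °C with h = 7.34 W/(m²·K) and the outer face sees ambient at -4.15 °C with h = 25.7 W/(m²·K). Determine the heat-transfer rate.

Resistance network (inner→outer):
  R_conv,in = 1/(hA) = 1/(7.34·20.8) = 0.006550 K/W
  R_beech = L/(kA) = 0.0658/(0.152·20.8) = 0.02081 K/W
  R_conv,out = 1/(hA) = 1/(25.7·20.8) = 0.001871 K/W
ΣR = 0.006550 + 0.02081 + 0.001871 = 0.02923 K/W
Q = ΔT/ΣR = (20.3 °C − -4.15 °C)/0.02923 = 836 W

Q = 836 W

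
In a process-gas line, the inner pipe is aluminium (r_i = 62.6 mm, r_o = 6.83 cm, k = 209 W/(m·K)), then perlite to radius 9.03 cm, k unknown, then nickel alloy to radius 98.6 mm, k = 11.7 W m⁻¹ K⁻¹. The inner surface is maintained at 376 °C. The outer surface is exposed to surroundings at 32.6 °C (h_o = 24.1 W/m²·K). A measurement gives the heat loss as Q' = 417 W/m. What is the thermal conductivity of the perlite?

ΣR = ΔT/Q' = |376 − 32.6|/417 = 0.8235 m·K/W
Known resistances:
  R'_aluminium = ln(0.0683/0.0626)/(2πk) = 0.08714/(2π·209) = 6.636×10^-5 m·K/W
  R'_nickel alloy = ln(0.0986/0.0903)/(2πk) = 0.08793/(2π·11.7) = 0.001196 m·K/W
  R'_conv,out = 1/(2πr h) = 1/(2π·0.0986·24.1) = 0.06698 m·K/W
R_perlite = ΣR − ΣR_known = 0.8235 − 0.06824 = 0.7553 m·K/W
ln(r₂/r₁)/(2πk) = 0.7553 ⇒ k = 0.2792/(2π·0.7553) = 0.0588 W/m·K

k = 0.0588 W/m·K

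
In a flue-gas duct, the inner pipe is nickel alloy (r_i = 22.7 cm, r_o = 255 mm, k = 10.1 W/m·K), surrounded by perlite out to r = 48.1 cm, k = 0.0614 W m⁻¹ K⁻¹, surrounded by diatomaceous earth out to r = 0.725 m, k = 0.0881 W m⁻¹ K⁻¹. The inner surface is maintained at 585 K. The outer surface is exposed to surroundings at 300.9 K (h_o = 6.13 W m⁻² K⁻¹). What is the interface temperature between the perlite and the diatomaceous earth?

Treat each layer as a resistance in series:
  R'_nickel alloy = ln(0.255/0.227)/(2πk) = 0.1163/(2π·10.1) = 0.001833 m·K/W
  R'_perlite = ln(0.481/0.255)/(2πk) = 0.6346/(2π·0.0614) = 1.645 m·K/W
  R'_diatomaceous earth = ln(0.725/0.481)/(2πk) = 0.4103/(2π·0.0881) = 0.7412 m·K/W
  R'_conv,out = 1/(2πr h) = 1/(2π·0.725·6.13) = 0.03581 m·K/W
ΣR = 0.001833 + 1.645 + 0.7412 + 0.03581 = 2.424 m·K/W
Q' = ΔT/ΣR = (585 K − 300.9 K)/2.424 = 117.2 W/m
From the inner boundary to the perlite/diatomaceous earth interface, ΣR_partial = 1.647 m·K/W.
T_interface = T_in − Q'·ΣR_partial = 585 K − (117.2)(1.647) = 392 K

T = 392 K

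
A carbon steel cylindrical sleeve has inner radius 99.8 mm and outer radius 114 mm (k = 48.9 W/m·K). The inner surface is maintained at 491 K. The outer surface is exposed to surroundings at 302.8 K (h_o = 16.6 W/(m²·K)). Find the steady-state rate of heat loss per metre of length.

Q' = 2230 W/m

Treat each layer as a resistance in series:
  R'_carbon steel = ln(0.114/0.0998)/(2πk) = 0.1330/(2π·48.9) = 4.330×10^-4 m·K/W
  R'_conv,out = 1/(2πr h) = 1/(2π·0.114·16.6) = 0.08410 m·K/W
ΣR = 4.330×10^-4 + 0.08410 = 0.08453 m·K/W
Q' = ΔT/ΣR = (491 K − 302.8 K)/0.08453 = 2230 W/m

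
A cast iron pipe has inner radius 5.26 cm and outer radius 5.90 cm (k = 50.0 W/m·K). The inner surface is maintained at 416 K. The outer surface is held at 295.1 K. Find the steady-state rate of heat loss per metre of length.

Q' = 2πk·ΔT/ln(r₂/r₁) = 2π × 50.0 × 120.9 / ln(0.0590/0.0526) = 3.31×10^5 W/m

Q' = 331 kW/m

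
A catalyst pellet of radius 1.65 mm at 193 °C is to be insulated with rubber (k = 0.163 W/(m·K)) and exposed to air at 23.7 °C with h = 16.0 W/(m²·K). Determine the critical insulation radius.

r_cr = 2.04 cm

For a sphere, r_cr = 2k_ins/h = 2·0.163/16.0 = 0.0204 m = 2.04 cm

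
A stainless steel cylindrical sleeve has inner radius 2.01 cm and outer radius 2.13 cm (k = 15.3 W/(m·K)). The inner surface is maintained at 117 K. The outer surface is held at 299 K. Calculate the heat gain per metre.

Q' = 3.02×10^5 W/m

Q' = 2πk·ΔT/ln(r₂/r₁) = 2π × 15.3 × 182 / ln(0.0213/0.0201) = 3.02×10^5 W/m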